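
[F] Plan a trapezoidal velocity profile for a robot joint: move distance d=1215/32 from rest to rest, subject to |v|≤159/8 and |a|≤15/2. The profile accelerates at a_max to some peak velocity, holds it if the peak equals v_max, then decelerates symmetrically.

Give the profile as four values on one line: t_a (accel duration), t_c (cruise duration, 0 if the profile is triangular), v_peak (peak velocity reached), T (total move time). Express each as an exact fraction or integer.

vₘ²/aₘ = (159/8)²/(15/2) = 8427/160
1215/32 < 8427/160 → triangular
v_peak = √(1215/32·15/2) = √(18225/64) = 135/8
t_a = (135/8)/(15/2) = 9/4; t_c = 0
T = 2·9/4 = 9/2

t_a=9/4 t_c=0 v_peak=135/8 T=9/2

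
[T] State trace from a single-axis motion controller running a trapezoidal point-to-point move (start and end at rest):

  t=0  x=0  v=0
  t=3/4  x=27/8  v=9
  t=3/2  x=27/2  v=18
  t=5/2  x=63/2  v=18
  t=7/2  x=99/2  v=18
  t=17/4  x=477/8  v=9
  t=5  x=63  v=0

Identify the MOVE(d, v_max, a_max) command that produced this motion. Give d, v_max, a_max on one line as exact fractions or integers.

d=63 v_max=18 a_max=12

final state: t=5, x=63, v=0 → d = 63
a_max = (9−0)/(3/4−0) = 12
max v = 18 over t∈[3/2,7/2] → v_max = 18
check: 18·(3/2+2) = 63 ✓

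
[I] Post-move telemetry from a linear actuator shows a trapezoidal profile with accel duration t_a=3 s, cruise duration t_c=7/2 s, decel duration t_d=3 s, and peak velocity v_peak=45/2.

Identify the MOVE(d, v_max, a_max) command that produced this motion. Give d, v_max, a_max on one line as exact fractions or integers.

a_max = (45/2)/3 = 15/2
d_a = ½·45/2·3 = 135/4; d_c = 45/2·7/2 = 315/4
d = 2·135/4 + 315/4 = 585/4
t_c = 7/2 > 0 → v_max = v_peak = 45/2

d=585/4 v_max=45/2 a_max=15/2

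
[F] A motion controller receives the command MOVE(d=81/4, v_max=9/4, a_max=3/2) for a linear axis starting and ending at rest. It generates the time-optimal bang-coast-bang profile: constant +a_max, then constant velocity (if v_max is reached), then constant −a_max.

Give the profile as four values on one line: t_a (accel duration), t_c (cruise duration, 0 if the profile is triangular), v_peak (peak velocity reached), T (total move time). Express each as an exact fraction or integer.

v_max²/a_max = (9/4)²/(3/2) = 27/8
81/4 ≥ 27/8 so v_max reached
t_a = (9/4)/(3/2) = 3/2; v_peak = 9/4
d_cruise = 81/4 − 27/8 = 135/8; t_c = (135/8)/(9/4) = 15/2
T = 2·3/2 + 15/2 = 21/2

t_a=3/2 t_c=15/2 v_peak=9/4 T=21/2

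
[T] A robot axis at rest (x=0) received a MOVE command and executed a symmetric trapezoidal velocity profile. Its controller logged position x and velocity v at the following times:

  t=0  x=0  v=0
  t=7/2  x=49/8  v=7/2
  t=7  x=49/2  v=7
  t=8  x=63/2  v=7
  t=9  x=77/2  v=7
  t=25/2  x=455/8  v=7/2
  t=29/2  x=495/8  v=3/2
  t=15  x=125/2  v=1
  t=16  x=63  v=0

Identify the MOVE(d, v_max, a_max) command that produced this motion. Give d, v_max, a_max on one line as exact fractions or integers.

final state: t=16, x=63, v=0 → d = 63
a_max = (7/2−0)/(7/2−0) = 1
max v = 7 over t∈[7,9] → v_max = 7
check: 7·(7+2) = 63 ✓

d=63 v_max=7 a_max=1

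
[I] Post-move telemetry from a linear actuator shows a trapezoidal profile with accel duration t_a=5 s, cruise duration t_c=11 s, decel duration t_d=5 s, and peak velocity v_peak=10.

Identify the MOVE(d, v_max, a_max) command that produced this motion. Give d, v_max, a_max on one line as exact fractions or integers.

d=160 v_max=10 a_max=2

a_max = 10/5 = 2
d_a = ½·10·5 = 25; d_c = 10·11 = 110
d = 2·25 + 110 = 160
t_c = 11 > 0 so v_max = 10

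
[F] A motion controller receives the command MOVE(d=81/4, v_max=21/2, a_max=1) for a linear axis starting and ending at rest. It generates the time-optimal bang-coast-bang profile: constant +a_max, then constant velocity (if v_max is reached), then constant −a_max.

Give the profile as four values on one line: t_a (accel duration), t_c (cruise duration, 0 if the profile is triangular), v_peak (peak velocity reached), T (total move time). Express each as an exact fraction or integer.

t_a=9/2 t_c=0 v_peak=9/2 T=9

vₘ²/aₘ = (21/2)²/1 = 441/4
81/4 < 441/4 ⇒ no cruise
v_peak = √(81/4·1) = √(81/4) = 9/2
t_a = (9/2)/1 = 9/2; t_c = 0
T = 2·9/2 = 9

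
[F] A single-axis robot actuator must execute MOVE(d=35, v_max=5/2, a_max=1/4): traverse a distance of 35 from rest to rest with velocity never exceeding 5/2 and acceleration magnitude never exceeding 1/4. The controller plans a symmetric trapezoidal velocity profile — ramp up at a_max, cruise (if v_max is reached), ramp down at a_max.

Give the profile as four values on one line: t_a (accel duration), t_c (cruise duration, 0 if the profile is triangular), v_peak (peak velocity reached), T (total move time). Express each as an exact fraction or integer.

t_a=10 t_c=4 v_peak=5/2 T=24

(v_max)²/a_max = (5/2)²/(1/4) = 25
35 ≥ 25 → trapezoidal
t_a = (5/2)/(1/4) = 10; v_peak = 5/2
d_cruise = 35 − 25 = 10; t_c = 10/(5/2) = 4
T = 2·10 + 4 = 24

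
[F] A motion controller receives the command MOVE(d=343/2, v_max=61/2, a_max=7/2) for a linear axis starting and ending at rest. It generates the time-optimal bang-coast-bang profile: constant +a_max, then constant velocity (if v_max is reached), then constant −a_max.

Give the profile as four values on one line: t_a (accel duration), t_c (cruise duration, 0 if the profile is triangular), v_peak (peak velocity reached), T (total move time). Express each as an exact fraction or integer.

vₘ²/aₘ = (61/2)²/(7/2) = 3721/14
343/2 < 3721/14 so t_c = 0
v_peak = √(343/2·7/2) = √(2401/4) = 49/2
t_a = (49/2)/(7/2) = 7; t_c = 0
T = 2·7 = 14

t_a=7 t_c=0 v_peak=49/2 T=14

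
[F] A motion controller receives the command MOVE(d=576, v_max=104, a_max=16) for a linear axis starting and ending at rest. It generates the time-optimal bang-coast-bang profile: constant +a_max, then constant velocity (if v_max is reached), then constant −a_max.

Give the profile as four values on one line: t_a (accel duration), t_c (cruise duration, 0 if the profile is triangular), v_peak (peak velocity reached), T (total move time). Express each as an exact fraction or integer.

t_a=6 t_c=0 v_peak=96 T=12

v_max²/a_max = 104²/16 = 676
576 < 676 → triangular
v_peak = √(576·16) = √9216 = 96
t_a = 96/16 = 6; t_c = 0
T = 2·6 = 12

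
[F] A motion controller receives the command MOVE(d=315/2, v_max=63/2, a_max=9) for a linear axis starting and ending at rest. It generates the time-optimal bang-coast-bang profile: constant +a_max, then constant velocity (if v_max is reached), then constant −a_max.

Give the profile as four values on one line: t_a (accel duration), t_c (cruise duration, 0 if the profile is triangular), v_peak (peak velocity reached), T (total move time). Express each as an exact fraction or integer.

t_a=7/2 t_c=3/2 v_peak=63/2 T=17/2

v_max²/a_max = (63/2)²/9 = 441/4
315/2 ≥ 441/4 → trapezoidal
t_a = (63/2)/9 = 7/2; v_peak = 63/2
d_cruise = 315/2 − 441/4 = 189/4; t_c = (189/4)/(63/2) = 3/2
T = 2·7/2 + 3/2 = 17/2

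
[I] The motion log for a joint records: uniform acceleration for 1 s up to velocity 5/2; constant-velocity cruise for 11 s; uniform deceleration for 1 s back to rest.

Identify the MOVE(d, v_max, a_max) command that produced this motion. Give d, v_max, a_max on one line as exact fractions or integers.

d=30 v_max=5/2 a_max=5/2

a_max = (5/2)/1 = 5/2
d_a = ½·5/2·1 = 5/4; d_c = 5/2·11 = 55/2
d = 2·5/4 + 55/2 = 30
t_c = 11 > 0 ⇒ limit active, v_max = 5/2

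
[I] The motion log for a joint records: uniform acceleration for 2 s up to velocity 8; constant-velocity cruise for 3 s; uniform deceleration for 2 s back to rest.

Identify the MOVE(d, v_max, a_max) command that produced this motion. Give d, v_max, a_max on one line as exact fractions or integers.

a_max = 8/2 = 4
d_a = ½·8·2 = 8; d_c = 8·3 = 24
d = 2·8 + 24 = 40
t_c = 3 > 0 → v_max = v_peak = 8

d=40 v_max=8 a_max=4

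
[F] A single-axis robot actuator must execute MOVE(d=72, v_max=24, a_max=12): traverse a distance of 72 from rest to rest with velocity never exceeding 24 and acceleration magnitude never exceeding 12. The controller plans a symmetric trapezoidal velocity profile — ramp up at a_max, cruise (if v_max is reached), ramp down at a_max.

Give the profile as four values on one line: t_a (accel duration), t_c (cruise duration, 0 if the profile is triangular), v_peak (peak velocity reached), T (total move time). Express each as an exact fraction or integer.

vₘ²/aₘ = 24²/12 = 48
72 ≥ 48 → trapezoidal
t_a = 24/12 = 2; v_peak = 24
d_cruise = 72 − 48 = 24; t_c = 24/24 = 1
T = 2·2 + 1 = 5

t_a=2 t_c=1 v_peak=24 T=5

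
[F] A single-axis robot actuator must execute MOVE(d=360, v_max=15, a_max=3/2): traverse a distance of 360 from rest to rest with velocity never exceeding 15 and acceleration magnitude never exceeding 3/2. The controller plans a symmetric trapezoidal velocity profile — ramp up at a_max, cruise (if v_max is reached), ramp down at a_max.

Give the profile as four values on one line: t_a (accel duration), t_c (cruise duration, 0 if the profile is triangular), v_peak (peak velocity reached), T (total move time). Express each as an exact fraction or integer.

vₘ²/aₘ = 15²/(3/2) = 150
360 ≥ 150 so v_max reached
t_a = 15/(3/2) = 10; v_peak = 15
d_cruise = 360 − 150 = 210; t_c = 210/15 = 14
T = 2·10 + 14 = 34

t_a=10 t_c=14 v_peak=15 T=34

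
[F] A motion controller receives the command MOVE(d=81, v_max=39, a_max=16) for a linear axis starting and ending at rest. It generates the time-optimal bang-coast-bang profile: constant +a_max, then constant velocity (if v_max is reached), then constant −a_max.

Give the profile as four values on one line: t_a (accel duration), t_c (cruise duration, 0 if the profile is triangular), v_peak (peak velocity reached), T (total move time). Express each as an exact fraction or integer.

v_max²/a_max = 39²/16 = 1521/16
81 < 1521/16 ⇒ no cruise
v_peak = √(81·16) = √1296 = 36
t_a = 36/16 = 9/4; t_c = 0
T = 2·9/4 = 9/2

t_a=9/4 t_c=0 v_peak=36 T=9/2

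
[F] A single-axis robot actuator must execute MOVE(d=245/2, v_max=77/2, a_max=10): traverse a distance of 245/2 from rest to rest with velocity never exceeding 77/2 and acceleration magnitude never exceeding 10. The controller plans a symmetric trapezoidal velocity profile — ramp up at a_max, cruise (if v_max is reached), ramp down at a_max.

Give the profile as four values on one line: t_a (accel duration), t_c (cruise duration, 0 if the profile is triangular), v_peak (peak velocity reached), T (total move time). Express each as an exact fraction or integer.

t_a=7/2 t_c=0 v_peak=35 T=7

(v_max)²/a_max = (77/2)²/10 = 5929/40
245/2 < 5929/40 ⇒ no cruise
v_peak = √(245/2·10) = √1225 = 35
t_a = 35/10 = 7/2; t_c = 0
T = 2·7/2 = 7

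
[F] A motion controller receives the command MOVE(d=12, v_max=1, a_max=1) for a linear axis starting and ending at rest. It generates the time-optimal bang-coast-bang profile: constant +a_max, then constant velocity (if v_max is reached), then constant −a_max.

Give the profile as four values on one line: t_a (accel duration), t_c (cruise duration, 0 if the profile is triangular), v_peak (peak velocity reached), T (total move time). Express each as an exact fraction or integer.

v_max²/a_max = 1²/1 = 1
12 ≥ 1 ⇒ cruise phase
t_a = 1/1 = 1; v_peak = 1
d_cruise = 12 − 1 = 11; t_c = 11/1 = 11
T = 2·1 + 11 = 13

t_a=1 t_c=11 v_peak=1 T=13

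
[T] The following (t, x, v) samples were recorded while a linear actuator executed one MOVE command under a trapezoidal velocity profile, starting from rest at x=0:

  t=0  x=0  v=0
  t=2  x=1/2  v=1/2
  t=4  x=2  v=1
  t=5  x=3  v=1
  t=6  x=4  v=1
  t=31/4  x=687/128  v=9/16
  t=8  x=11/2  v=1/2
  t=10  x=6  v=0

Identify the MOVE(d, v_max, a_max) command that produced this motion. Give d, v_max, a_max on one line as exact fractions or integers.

final state: t=10, x=6, v=0 → d = 6
a_max = (1/2−0)/(2−0) = 1/4
max v = 1 over t∈[4,6] → v_max = 1
check: 1·(4+2) = 6 ✓

d=6 v_max=1 a_max=1/4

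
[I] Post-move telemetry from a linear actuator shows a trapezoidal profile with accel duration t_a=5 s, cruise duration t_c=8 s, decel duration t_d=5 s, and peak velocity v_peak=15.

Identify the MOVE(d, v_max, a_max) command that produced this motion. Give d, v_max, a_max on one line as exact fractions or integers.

d=195 v_max=15 a_max=3

a_max = 15/5 = 3
d_a = ½·15·5 = 75/2; d_c = 15·8 = 120
d = 2·75/2 + 120 = 195
t_c = 8 > 0 ⇒ limit active, v_max = 15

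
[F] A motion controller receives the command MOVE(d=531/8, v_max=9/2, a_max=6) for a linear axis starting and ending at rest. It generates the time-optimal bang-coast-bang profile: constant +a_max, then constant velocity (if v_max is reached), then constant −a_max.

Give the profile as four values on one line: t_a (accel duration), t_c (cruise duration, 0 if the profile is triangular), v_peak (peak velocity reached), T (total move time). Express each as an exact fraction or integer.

vₘ²/aₘ = (9/2)²/6 = 27/8
531/8 ≥ 27/8 so v_max reached
t_a = (9/2)/6 = 3/4; v_peak = 9/2
d_cruise = 531/8 − 27/8 = 63; t_c = 63/(9/2) = 14
T = 2·3/4 + 14 = 31/2

t_a=3/4 t_c=14 v_peak=9/2 T=31/2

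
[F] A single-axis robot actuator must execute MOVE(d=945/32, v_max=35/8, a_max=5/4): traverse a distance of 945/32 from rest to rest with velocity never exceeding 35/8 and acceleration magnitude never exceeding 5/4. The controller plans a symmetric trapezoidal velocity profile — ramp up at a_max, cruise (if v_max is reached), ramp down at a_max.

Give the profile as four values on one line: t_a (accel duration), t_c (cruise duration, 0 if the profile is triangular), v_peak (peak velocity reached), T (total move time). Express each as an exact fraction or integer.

v_max²/a_max = (35/8)²/(5/4) = 245/16
945/32 ≥ 245/16 so v_max reached
t_a = (35/8)/(5/4) = 7/2; v_peak = 35/8
d_cruise = 945/32 − 245/16 = 455/32; t_c = (455/32)/(35/8) = 13/4
T = 2·7/2 + 13/4 = 41/4

t_a=7/2 t_c=13/4 v_peak=35/8 T=41/4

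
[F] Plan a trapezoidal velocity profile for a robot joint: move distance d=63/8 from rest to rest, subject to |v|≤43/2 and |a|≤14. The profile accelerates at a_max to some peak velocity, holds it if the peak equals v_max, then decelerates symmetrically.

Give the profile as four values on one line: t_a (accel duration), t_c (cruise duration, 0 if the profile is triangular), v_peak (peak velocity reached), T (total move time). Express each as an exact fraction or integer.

t_a=3/4 t_c=0 v_peak=21/2 T=3/2

v_max²/a_max = (43/2)²/14 = 1849/56
63/8 < 1849/56 so t_c = 0
v_peak = √(63/8·14) = √(441/4) = 21/2
t_a = (21/2)/14 = 3/4; t_c = 0
T = 2·3/4 = 3/2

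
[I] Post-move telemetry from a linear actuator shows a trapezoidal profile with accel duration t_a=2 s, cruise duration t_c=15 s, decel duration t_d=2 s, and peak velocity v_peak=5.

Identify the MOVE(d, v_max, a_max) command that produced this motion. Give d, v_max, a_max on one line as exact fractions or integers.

d=85 v_max=5 a_max=5/2

a_max = 5/2
d_a = ½·5·2 = 5; d_c = 5·15 = 75
d = 2·5 + 75 = 85
t_c = 15 > 0 so v_max = 5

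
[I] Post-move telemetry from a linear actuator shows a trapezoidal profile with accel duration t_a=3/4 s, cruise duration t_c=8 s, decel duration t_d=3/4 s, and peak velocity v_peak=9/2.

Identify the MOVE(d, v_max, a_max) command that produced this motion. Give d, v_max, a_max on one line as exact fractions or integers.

a_max = (9/2)/(3/4) = 6
d_a = ½·9/2·3/4 = 27/16; d_c = 9/2·8 = 36
d = 2·27/16 + 36 = 315/8
t_c = 8 > 0 ⇒ limit active, v_max = 9/2

d=315/8 v_max=9/2 a_max=6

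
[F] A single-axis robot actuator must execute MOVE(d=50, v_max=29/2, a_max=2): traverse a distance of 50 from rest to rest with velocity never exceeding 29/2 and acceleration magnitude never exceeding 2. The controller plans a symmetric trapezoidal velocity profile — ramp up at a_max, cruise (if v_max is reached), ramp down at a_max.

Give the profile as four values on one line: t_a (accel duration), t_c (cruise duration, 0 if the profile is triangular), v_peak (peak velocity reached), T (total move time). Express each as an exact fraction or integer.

vₘ²/aₘ = (29/2)²/2 = 841/8
50 < 841/8 → triangular
v_peak = √(50·2) = √100 = 10
t_a = 10/2 = 5; t_c = 0
T = 2·5 = 10

t_a=5 t_c=0 v_peak=10 T=10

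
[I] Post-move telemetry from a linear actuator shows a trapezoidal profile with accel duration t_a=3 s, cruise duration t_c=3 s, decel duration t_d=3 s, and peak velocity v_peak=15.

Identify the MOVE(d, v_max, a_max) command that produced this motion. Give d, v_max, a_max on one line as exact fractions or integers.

d=90 v_max=15 a_max=5

a_max = 15/3 = 5
d_a = ½·15·3 = 45/2; d_c = 15·3 = 45
d = 2·45/2 + 45 = 90
t_c = 3 > 0 so v_max = 15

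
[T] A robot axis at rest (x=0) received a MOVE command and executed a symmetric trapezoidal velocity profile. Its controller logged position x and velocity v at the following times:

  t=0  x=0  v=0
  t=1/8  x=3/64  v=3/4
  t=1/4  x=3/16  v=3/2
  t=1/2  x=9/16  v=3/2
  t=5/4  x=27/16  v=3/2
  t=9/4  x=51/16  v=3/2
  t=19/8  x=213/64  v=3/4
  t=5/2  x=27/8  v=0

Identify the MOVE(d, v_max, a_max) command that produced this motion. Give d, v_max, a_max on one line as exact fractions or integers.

d=27/8 v_max=3/2 a_max=6

final state: t=5/2, x=27/8, v=0 → d = 27/8
a_max = (3/4−0)/(1/8−0) = 6
max v = 3/2 over t∈[1/4,9/4] → v_max = 3/2
check: 3/2·(1/4+2) = 27/8 ✓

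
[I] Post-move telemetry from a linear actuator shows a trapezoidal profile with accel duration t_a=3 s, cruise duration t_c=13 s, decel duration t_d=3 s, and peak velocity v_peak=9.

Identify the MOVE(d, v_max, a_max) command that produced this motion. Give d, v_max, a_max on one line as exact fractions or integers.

a_max = 9/3 = 3
d_a = ½·9·3 = 27/2; d_c = 9·13 = 117
d = 2·27/2 + 117 = 144
t_c = 13 > 0 ⇒ limit active, v_max = 9

d=144 v_max=9 a_max=3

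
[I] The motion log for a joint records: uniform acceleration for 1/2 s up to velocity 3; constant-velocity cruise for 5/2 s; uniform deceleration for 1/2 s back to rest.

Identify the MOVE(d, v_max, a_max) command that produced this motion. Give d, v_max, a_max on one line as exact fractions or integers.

d=9 v_max=3 a_max=6

a_max = 3/(1/2) = 6
d_a = ½·3·1/2 = 3/4; d_c = 3·5/2 = 15/2
d = 2·3/4 + 15/2 = 9
t_c = 5/2 > 0 ⇒ limit active, v_max = 3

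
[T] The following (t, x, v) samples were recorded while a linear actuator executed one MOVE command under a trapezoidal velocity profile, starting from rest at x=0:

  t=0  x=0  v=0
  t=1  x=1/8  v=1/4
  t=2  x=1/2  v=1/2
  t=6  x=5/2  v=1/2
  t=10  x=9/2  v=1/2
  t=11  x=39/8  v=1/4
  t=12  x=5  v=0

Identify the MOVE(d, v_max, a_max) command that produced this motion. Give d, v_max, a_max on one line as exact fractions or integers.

final state: t=12, x=5, v=0 → d = 5
a_max = (1/4−0)/(1−0) = 1/4
max v = 1/2 over t∈[2,10] → v_max = 1/2
check: 1/2·(2+8) = 5 ✓

d=5 v_max=1/2 a_max=1/4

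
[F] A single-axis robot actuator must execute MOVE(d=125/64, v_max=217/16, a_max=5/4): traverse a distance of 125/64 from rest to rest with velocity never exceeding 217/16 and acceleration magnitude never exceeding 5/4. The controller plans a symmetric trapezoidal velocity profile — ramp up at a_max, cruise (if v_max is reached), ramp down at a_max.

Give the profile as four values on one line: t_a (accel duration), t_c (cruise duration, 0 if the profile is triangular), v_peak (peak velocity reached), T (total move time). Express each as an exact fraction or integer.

t_a=5/4 t_c=0 v_peak=25/16 T=5/2

vₘ²/aₘ = (217/16)²/(5/4) = 47089/320
125/64 < 47089/320 ⇒ no cruise
v_peak = √(125/64·5/4) = √(625/256) = 25/16
t_a = (25/16)/(5/4) = 5/4; t_c = 0
T = 2·5/4 = 5/2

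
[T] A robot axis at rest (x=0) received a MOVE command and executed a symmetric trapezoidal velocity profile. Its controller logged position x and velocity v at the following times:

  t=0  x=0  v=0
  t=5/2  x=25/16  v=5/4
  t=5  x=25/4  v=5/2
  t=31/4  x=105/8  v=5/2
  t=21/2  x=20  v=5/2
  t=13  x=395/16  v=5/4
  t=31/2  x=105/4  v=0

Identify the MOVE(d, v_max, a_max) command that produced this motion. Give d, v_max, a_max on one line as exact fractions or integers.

final state: t=31/2, x=105/4, v=0 → d = 105/4
a_max = (5/4−0)/(5/2−0) = 1/2
max v = 5/2 over t∈[5,21/2] → v_max = 5/2
check: 5/2·(5+11/2) = 105/4 ✓

d=105/4 v_max=5/2 a_max=1/2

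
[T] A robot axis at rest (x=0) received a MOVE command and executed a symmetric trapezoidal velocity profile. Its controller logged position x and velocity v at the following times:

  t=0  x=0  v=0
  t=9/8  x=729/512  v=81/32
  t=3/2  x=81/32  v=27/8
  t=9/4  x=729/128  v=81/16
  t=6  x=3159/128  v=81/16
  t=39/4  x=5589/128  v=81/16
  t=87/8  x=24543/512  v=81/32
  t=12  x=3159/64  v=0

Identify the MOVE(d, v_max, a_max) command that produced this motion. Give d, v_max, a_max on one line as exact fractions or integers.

d=3159/64 v_max=81/16 a_max=9/4

final state: t=12, x=3159/64, v=0 → d = 3159/64
a_max = (81/32−0)/(9/8−0) = 9/4
max v = 81/16 over t∈[9/4,39/4] → v_max = 81/16
check: 81/16·(9/4+15/2) = 3159/64 ✓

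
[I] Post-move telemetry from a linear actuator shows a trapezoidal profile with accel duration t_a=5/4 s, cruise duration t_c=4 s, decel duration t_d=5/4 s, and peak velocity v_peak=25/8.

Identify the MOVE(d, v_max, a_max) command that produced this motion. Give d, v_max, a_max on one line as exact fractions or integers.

a_max = (25/8)/(5/4) = 5/2
d_a = ½·25/8·5/4 = 125/64; d_c = 25/8·4 = 25/2
d = 2·125/64 + 25/2 = 525/32
t_c = 4 > 0 so v_max = 25/8

d=525/32 v_max=25/8 a_max=5/2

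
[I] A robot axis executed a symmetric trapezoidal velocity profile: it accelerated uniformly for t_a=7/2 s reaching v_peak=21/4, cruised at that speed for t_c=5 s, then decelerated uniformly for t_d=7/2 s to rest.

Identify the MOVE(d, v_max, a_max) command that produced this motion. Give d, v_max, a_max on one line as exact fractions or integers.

d=357/8 v_max=21/4 a_max=3/2

a_max = (21/4)/(7/2) = 3/2
d_a = ½·21/4·7/2 = 147/16; d_c = 21/4·5 = 105/4
d = 2·147/16 + 105/4 = 357/8
t_c = 5 > 0 → v_max = v_peak = 21/4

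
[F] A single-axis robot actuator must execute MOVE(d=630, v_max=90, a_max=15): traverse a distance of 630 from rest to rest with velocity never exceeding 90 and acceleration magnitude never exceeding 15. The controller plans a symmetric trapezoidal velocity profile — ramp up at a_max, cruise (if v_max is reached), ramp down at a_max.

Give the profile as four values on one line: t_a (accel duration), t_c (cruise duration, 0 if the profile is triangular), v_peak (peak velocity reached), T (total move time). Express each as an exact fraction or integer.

vₘ²/aₘ = 90²/15 = 540
630 ≥ 540 so v_max reached
t_a = 90/15 = 6; v_peak = 90
d_cruise = 630 − 540 = 90; t_c = 90/90 = 1
T = 2·6 + 1 = 13

t_a=6 t_c=1 v_peak=90 T=13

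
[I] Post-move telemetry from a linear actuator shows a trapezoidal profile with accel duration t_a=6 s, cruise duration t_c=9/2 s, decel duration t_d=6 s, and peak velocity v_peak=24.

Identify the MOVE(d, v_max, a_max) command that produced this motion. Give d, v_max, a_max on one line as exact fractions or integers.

d=252 v_max=24 a_max=4

a_max = 24/6 = 4
d_a = ½·24·6 = 72; d_c = 24·9/2 = 108
d = 2·72 + 108 = 252
t_c = 9/2 > 0 so v_max = 24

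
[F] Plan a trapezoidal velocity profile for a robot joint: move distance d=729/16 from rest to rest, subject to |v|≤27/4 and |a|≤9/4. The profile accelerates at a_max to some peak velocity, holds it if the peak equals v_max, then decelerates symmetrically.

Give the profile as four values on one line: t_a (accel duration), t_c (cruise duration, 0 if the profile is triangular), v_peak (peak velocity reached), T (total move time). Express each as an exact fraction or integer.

vₘ²/aₘ = (27/4)²/(9/4) = 81/4
729/16 ≥ 81/4 → trapezoidal
t_a = (27/4)/(9/4) = 3; v_peak = 27/4
d_cruise = 729/16 − 81/4 = 405/16; t_c = (405/16)/(27/4) = 15/4
T = 2·3 + 15/4 = 39/4

t_a=3 t_c=15/4 v_peak=27/4 T=39/4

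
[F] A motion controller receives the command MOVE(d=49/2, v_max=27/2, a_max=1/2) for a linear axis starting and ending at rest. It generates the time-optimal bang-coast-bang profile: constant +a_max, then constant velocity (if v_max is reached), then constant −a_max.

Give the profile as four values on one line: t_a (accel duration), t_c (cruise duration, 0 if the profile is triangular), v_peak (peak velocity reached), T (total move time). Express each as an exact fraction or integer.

(v_max)²/a_max = (27/2)²/(1/2) = 729/2
49/2 < 729/2 → triangular
v_peak = √(49/2·1/2) = √(49/4) = 7/2
t_a = (7/2)/(1/2) = 7; t_c = 0
T = 2·7 = 14

t_a=7 t_c=0 v_peak=7/2 T=14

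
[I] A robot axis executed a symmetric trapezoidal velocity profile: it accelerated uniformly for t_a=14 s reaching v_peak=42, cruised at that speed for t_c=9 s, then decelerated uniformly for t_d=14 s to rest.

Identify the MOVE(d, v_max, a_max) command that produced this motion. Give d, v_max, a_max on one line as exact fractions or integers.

a_max = 42/14 = 3
d_a = ½·42·14 = 294; d_c = 42·9 = 378
d = 2·294 + 378 = 966
t_c = 9 > 0 ⇒ limit active, v_max = 42

d=966 v_max=42 a_max=3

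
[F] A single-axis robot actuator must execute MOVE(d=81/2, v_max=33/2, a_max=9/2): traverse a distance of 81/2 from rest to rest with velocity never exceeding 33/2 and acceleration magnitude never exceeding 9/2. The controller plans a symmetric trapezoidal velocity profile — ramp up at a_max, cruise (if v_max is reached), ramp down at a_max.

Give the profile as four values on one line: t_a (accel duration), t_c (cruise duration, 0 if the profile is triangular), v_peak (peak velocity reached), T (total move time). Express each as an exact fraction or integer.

t_a=3 t_c=0 v_peak=27/2 T=6

(v_max)²/a_max = (33/2)²/(9/2) = 121/2
81/2 < 121/2 so t_c = 0
v_peak = √(81/2·9/2) = √(729/4) = 27/2
t_a = (27/2)/(9/2) = 3; t_c = 0
T = 2·3 = 6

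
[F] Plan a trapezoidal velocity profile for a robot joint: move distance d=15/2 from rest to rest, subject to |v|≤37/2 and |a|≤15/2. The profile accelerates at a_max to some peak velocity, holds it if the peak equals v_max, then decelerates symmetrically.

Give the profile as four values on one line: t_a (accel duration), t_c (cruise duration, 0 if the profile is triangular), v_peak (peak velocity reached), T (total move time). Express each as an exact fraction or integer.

t_a=1 t_c=0 v_peak=15/2 T=2

v_max²/a_max = (37/2)²/(15/2) = 1369/30
15/2 < 1369/30 so t_c = 0
v_peak = √(15/2·15/2) = √(225/4) = 15/2
t_a = (15/2)/(15/2) = 1; t_c = 0
T = 2·1 = 2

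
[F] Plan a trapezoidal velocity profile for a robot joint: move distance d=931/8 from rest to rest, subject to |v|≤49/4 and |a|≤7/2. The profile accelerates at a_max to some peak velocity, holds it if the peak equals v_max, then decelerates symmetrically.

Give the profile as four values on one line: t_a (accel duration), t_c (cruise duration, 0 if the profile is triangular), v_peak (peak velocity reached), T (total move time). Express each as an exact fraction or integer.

vₘ²/aₘ = (49/4)²/(7/2) = 343/8
931/8 ≥ 343/8 so v_max reached
t_a = (49/4)/(7/2) = 7/2; v_peak = 49/4
d_cruise = 931/8 − 343/8 = 147/2; t_c = (147/2)/(49/4) = 6
T = 2·7/2 + 6 = 13

t_a=7/2 t_c=6 v_peak=49/4 T=13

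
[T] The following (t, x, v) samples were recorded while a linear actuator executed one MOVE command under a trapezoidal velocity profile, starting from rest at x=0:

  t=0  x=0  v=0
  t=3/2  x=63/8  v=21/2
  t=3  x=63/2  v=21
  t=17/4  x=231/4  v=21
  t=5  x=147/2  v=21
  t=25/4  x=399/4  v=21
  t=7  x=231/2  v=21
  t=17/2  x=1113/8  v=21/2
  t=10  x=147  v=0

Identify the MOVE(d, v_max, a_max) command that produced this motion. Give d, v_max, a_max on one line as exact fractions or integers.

d=147 v_max=21 a_max=7

final state: t=10, x=147, v=0 → d = 147
a_max = (21/2−0)/(3/2−0) = 7
max v = 21 over t∈[3,7] → v_max = 21
check: 21·(3+4) = 147 ✓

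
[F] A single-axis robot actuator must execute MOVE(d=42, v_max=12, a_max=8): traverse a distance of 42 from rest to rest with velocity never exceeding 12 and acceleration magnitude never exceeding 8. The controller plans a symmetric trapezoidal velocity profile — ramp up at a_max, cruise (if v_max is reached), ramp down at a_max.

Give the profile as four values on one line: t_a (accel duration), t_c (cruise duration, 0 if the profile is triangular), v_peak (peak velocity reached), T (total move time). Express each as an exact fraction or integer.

vₘ²/aₘ = 12²/8 = 18
42 ≥ 18 ⇒ cruise phase
t_a = 12/8 = 3/2; v_peak = 12
d_cruise = 42 − 18 = 24; t_c = 24/12 = 2
T = 2·3/2 + 2 = 5

t_a=3/2 t_c=2 v_peak=12 T=5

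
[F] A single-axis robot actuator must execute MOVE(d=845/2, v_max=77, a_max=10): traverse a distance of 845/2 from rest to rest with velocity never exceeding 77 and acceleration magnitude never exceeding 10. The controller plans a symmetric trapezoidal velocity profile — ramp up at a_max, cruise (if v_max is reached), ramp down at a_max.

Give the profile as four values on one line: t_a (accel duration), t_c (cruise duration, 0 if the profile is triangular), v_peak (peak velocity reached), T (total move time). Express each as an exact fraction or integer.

t_a=13/2 t_c=0 v_peak=65 T=13

(v_max)²/a_max = 77²/10 = 5929/10
845/2 < 5929/10 so t_c = 0
v_peak = √(845/2·10) = √4225 = 65
t_a = 65/10 = 13/2; t_c = 0
T = 2·13/2 = 13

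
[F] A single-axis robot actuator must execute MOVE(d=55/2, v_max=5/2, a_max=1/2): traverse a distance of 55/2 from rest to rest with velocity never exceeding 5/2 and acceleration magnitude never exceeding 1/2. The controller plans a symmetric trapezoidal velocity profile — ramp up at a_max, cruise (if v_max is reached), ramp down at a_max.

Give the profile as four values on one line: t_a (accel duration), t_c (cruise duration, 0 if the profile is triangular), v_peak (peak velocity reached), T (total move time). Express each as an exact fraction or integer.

t_a=5 t_c=6 v_peak=5/2 T=16

(v_max)²/a_max = (5/2)²/(1/2) = 25/2
55/2 ≥ 25/2 → trapezoidal
t_a = (5/2)/(1/2) = 5; v_peak = 5/2
d_cruise = 55/2 − 25/2 = 15; t_c = 15/(5/2) = 6
T = 2·5 + 6 = 16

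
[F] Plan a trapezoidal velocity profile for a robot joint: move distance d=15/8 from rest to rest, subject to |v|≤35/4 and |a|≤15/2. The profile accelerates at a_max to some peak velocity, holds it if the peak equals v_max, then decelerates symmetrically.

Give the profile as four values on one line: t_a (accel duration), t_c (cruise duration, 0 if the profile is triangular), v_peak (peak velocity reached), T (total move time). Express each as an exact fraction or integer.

t_a=1/2 t_c=0 v_peak=15/4 T=1

v_max²/a_max = (35/4)²/(15/2) = 245/24
15/8 < 245/24 so t_c = 0
v_peak = √(15/8·15/2) = √(225/16) = 15/4
t_a = (15/4)/(15/2) = 1/2; t_c = 0
T = 2·1/2 = 1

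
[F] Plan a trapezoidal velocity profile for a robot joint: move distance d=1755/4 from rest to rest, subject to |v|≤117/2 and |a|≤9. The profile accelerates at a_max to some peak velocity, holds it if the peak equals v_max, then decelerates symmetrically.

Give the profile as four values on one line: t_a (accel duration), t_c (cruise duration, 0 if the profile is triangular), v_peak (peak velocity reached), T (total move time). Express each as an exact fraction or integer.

(v_max)²/a_max = (117/2)²/9 = 1521/4
1755/4 ≥ 1521/4 → trapezoidal
t_a = (117/2)/9 = 13/2; v_peak = 117/2
d_cruise = 1755/4 − 1521/4 = 117/2; t_c = (117/2)/(117/2) = 1
T = 2·13/2 + 1 = 14

t_a=13/2 t_c=1 v_peak=117/2 T=14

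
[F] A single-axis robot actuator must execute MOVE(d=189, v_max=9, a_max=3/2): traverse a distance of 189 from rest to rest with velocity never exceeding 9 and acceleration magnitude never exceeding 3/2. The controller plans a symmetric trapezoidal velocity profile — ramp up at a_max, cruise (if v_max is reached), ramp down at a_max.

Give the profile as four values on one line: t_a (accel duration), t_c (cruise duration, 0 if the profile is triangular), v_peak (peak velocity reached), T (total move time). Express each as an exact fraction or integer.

t_a=6 t_c=15 v_peak=9 T=27

vₘ²/aₘ = 9²/(3/2) = 54
189 ≥ 54 ⇒ cruise phase
t_a = 9/(3/2) = 6; v_peak = 9
d_cruise = 189 − 54 = 135; t_c = 135/9 = 15
T = 2·6 + 15 = 27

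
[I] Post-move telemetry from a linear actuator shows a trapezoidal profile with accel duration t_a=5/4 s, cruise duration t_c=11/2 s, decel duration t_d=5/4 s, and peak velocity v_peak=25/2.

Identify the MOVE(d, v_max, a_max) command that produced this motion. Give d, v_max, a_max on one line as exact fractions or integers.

a_max = (25/2)/(5/4) = 10
d_a = ½·25/2·5/4 = 125/16; d_c = 25/2·11/2 = 275/4
d = 2·125/16 + 275/4 = 675/8
t_c = 11/2 > 0 → v_max = v_peak = 25/2

d=675/8 v_max=25/2 a_max=10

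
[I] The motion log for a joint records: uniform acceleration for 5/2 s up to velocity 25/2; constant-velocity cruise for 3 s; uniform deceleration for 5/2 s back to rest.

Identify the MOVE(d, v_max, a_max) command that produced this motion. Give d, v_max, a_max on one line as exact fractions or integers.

a_max = (25/2)/(5/2) = 5
d_a = ½·25/2·5/2 = 125/8; d_c = 25/2·3 = 75/2
d = 2·125/8 + 75/2 = 275/4
t_c = 3 > 0 so v_max = 25/2

d=275/4 v_max=25/2 a_max=5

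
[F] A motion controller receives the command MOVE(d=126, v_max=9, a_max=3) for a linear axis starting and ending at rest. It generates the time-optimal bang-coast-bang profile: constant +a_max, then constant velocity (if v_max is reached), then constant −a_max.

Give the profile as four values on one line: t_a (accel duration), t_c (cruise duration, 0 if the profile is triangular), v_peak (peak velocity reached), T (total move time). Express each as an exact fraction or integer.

(v_max)²/a_max = 9²/3 = 27
126 ≥ 27 → trapezoidal
t_a = 9/3 = 3; v_peak = 9
d_cruise = 126 − 27 = 99; t_c = 99/9 = 11
T = 2·3 + 11 = 17

t_a=3 t_c=11 v_peak=9 T=17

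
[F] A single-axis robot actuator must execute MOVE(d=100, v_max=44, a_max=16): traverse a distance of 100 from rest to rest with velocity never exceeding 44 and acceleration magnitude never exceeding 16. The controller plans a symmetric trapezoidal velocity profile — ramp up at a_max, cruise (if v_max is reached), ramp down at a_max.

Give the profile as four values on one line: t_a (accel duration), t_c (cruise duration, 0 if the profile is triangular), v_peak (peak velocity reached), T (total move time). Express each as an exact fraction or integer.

t_a=5/2 t_c=0 v_peak=40 T=5

v_max²/a_max = 44²/16 = 121
100 < 121 so t_c = 0
v_peak = √(100·16) = √1600 = 40
t_a = 40/16 = 5/2; t_c = 0
T = 2·5/2 = 5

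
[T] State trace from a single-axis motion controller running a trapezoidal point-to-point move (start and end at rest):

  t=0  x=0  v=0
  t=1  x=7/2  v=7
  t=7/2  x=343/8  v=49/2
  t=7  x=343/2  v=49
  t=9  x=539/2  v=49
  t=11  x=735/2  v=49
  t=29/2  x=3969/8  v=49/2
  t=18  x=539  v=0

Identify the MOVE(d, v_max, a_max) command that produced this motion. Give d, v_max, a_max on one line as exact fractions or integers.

d=539 v_max=49 a_max=7

final state: t=18, x=539, v=0 → d = 539
a_max = (7−0)/(1−0) = 7
max v = 49 over t∈[7,11] → v_max = 49
check: 49·(7+4) = 539 ✓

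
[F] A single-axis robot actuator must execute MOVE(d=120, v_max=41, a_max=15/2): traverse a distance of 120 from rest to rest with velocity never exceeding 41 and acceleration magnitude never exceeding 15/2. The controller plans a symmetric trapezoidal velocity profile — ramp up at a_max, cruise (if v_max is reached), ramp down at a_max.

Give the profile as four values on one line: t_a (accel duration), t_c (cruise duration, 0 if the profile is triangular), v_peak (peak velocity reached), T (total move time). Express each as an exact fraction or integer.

t_a=4 t_c=0 v_peak=30 T=8

v_max²/a_max = 41²/(15/2) = 3362/15
120 < 3362/15 ⇒ no cruise
v_peak = √(120·15/2) = √900 = 30
t_a = 30/(15/2) = 4; t_c = 0
T = 2·4 = 8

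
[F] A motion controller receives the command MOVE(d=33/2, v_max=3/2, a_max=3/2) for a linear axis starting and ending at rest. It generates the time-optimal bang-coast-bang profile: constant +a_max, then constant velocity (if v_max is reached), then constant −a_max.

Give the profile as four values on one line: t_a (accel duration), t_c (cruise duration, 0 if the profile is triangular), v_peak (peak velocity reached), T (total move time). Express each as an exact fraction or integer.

t_a=1 t_c=10 v_peak=3/2 T=12

(v_max)²/a_max = (3/2)²/(3/2) = 3/2
33/2 ≥ 3/2 so v_max reached
t_a = (3/2)/(3/2) = 1; v_peak = 3/2
d_cruise = 33/2 − 3/2 = 15; t_c = 15/(3/2) = 10
T = 2·1 + 10 = 12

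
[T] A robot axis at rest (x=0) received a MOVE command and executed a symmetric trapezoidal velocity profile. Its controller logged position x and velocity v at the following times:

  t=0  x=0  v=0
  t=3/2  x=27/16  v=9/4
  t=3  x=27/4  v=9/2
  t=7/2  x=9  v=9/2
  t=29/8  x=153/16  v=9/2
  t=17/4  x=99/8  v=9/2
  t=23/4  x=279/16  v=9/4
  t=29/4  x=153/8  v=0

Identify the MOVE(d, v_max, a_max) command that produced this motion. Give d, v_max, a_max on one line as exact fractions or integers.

final state: t=29/4, x=153/8, v=0 → d = 153/8
a_max = (9/4−0)/(3/2−0) = 3/2
max v = 9/2 over t∈[3,17/4] → v_max = 9/2
check: 9/2·(3+5/4) = 153/8 ✓

d=153/8 v_max=9/2 a_max=3/2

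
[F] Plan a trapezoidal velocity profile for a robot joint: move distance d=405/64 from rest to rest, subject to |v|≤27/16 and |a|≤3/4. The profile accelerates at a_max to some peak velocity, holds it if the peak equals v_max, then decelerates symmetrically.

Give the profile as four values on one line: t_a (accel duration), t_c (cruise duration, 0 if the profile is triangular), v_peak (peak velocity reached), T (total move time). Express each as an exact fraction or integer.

(v_max)²/a_max = (27/16)²/(3/4) = 243/64
405/64 ≥ 243/64 so v_max reached
t_a = (27/16)/(3/4) = 9/4; v_peak = 27/16
d_cruise = 405/64 − 243/64 = 81/32; t_c = (81/32)/(27/16) = 3/2
T = 2·9/4 + 3/2 = 6

t_a=9/4 t_c=3/2 v_peak=27/16 T=6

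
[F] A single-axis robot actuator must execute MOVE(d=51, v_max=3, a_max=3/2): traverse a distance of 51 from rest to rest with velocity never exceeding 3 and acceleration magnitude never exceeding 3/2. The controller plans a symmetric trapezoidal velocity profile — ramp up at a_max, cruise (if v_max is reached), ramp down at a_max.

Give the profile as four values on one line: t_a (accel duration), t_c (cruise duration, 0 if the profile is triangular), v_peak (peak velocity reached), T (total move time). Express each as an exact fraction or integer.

(v_max)²/a_max = 3²/(3/2) = 6
51 ≥ 6 ⇒ cruise phase
t_a = 3/(3/2) = 2; v_peak = 3
d_cruise = 51 − 6 = 45; t_c = 45/3 = 15
T = 2·2 + 15 = 19

t_a=2 t_c=15 v_peak=3 T=19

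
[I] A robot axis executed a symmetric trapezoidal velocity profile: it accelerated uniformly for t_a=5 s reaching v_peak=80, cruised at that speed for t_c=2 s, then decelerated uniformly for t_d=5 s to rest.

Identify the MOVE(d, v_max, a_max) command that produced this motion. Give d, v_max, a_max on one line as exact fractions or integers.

d=560 v_max=80 a_max=16

a_max = 80/5 = 16
d_a = ½·80·5 = 200; d_c = 80·2 = 160
d = 2·200 + 160 = 560
t_c = 2 > 0 so v_max = 80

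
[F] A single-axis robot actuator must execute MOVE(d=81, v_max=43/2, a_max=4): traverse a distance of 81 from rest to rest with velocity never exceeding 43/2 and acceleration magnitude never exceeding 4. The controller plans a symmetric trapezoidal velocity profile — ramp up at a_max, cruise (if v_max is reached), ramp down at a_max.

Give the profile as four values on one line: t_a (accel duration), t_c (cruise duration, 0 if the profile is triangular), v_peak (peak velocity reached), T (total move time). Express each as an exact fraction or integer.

t_a=9/2 t_c=0 v_peak=18 T=9

(v_max)²/a_max = (43/2)²/4 = 1849/16
81 < 1849/16 ⇒ no cruise
v_peak = √(81·4) = √324 = 18
t_a = 18/4 = 9/2; t_c = 0
T = 2·9/2 = 9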